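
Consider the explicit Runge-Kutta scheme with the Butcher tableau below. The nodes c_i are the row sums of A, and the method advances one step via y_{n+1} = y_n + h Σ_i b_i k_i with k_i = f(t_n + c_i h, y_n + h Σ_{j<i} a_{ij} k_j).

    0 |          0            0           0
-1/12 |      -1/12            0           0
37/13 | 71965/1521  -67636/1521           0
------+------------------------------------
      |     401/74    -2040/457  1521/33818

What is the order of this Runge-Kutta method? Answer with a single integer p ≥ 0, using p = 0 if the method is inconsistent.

b = (401/74, -2040/457, 1521/33818)
c = (0, -1/12, 37/13)
Ac = (0, 0, 16909/4563)
Σ b_i: 401/74·1 + (-2040/457)·1 + 1521/33818·1 = 1 ✓
b·c: (-2040/457)·(-1/12) + 1521/33818·37/13 = 1/2 ✓
b·c²: (-2040/457)·1/144 + 1521/33818·1369/169 = 1/3 ✓
b·Ac: 1521/33818·16909/4563 = 1/6 ✓; 3 stages ⇒ order 3.

3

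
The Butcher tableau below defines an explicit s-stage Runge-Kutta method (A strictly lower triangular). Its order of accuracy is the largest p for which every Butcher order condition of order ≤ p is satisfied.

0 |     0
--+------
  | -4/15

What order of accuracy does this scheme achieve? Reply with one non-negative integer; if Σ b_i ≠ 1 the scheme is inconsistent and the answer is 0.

0

b = (-4/15)
c = (0)
Σ b_i: (-4/15)·1 = -4/15 ≠ 1 ⇒ order 0.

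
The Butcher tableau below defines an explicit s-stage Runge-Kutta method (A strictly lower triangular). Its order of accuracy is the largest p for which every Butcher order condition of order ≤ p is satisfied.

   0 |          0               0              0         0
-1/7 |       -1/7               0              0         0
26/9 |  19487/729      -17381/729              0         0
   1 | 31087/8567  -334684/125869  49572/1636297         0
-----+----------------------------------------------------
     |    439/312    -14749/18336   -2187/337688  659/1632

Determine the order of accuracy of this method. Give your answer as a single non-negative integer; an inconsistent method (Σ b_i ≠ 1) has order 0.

b = (439/312, -14749/18336, -2187/337688, 659/1632)
c = (0, -1/7, 26/9, 1)
Ac = (0, 0, 2483/729, 308/659)
Σ b_i: 439/312·1 + (-14749/18336)·1 + (-2187/337688)·1 + 659/1632·1 = 1 ✓
b·c: (-14749/18336)·(-1/7) + (-2187/337688)·26/9 + 659/1632·1 = 1/2 ✓
b·c²: (-14749/18336)·1/49 + (-2187/337688)·676/81 + 659/1632·1 = 1/3 ✓
b·Ac: (-2187/337688)·2483/729 + 659/1632·308/659 = 1/6 ✓
b·c³: (-14749/18336)·(-1/343) + (-2187/337688)·17576/729 + 659/1632·1 = 1/4 ✓
b·(c∘Ac): (-2187/337688)·64558/6561 + 659/1632·308/659 = 1/8 ✓
b·Ac²: (-2187/337688)·(-2483/5103) + 659/1632·916/4613 = 1/12 ✓
b·A²c: 659/1632·68/659 = 1/24 ✓; 4 stages ⇒ order 4.

4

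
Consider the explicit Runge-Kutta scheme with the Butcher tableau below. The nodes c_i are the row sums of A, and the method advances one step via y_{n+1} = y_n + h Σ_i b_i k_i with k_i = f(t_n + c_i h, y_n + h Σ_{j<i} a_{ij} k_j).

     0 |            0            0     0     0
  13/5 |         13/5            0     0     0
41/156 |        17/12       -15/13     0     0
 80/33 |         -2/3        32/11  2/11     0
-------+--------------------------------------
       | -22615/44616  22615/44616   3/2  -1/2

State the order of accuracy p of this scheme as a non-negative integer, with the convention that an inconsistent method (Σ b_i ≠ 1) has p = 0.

2

b = (-22615/44616, 22615/44616, 3/2, -1/2)
c = (0, 13/5, 41/156, 80/33)
Ac = (0, 0, -3, 32653/4290)
Σ b_i: (-22615/44616)·1 + 22615/44616·1 + 3/2·1 + (-1/2)·1 = 1 ✓
b·c: 22615/44616·13/5 + 3/2·41/156 + (-1/2)·80/33 = 1/2 ✓
b·c²: 22615/44616·169/25 + 3/2·1681/24336 + (-1/2)·6400/1089 = 17422099/29446560 ≠ 1/3 ⇒ order 2.
b·Ac: 3/2·(-3) + (-1/2)·32653/4290 = -71263/8580 ≠ 1/6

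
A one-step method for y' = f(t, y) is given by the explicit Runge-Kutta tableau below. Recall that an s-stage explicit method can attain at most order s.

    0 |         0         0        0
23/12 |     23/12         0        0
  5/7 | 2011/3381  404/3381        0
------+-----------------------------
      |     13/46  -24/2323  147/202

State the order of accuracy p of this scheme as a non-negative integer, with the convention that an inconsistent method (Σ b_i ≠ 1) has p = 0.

3

b = (13/46, -24/2323, 147/202)
c = (0, 23/12, 5/7)
Ac = (0, 0, 101/441)
Σ b_i: 13/46·1 + (-24/2323)·1 + 147/202·1 = 1 ✓
b·c: (-24/2323)·23/12 + 147/202·5/7 = 1/2 ✓
b·c²: (-24/2323)·529/144 + 147/202·25/49 = 1/3 ✓
b·Ac: 147/202·101/441 = 1/6 ✓; 3 stages ⇒ order 3.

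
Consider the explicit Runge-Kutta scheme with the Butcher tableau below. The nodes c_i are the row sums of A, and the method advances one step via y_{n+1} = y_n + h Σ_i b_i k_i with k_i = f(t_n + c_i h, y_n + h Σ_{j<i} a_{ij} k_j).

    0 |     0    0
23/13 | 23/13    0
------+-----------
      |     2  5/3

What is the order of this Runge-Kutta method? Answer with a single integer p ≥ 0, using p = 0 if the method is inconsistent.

b = (2, 5/3)
c = (0, 23/13)
Σ b_i: 2·1 + 5/3·1 = 11/3 ≠ 1 ⇒ order 0.

0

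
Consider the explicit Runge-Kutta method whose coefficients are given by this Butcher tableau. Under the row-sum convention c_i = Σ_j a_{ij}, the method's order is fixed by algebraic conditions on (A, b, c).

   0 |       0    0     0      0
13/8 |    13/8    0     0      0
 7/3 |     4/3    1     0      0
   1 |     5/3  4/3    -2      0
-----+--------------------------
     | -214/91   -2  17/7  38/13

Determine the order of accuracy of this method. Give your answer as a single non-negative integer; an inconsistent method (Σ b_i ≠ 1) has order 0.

1

b = (-214/91, -2, 17/7, 38/13)
c = (0, 13/8, 7/3, 1)
Ac = (0, 0, 13/8, -5/2)
Σ b_i: (-214/91)·1 + (-2)·1 + 17/7·1 + 38/13·1 = 1 ✓
b·c: (-2)·13/8 + 17/7·7/3 + 38/13·1 = 833/156 ≠ 1/2 ⇒ order 1.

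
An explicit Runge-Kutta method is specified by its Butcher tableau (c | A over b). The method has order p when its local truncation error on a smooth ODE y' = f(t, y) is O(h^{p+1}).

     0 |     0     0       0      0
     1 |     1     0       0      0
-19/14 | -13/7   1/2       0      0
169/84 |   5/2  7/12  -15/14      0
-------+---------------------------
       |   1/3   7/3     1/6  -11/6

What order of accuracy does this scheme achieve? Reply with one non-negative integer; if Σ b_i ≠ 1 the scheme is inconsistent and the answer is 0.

b = (1/3, 7/3, 1/6, -11/6)
c = (0, 1, -19/14, 169/84)
Ac = (0, 0, 1/2, 599/294)
Σ b_i: 1/3·1 + 7/3·1 + 1/6·1 + (-11/6)·1 = 1 ✓
b·c: 7/3·1 + 1/6·(-19/14) + (-11/6)·169/84 = -797/504 ≠ 1/2 ⇒ order 1.

1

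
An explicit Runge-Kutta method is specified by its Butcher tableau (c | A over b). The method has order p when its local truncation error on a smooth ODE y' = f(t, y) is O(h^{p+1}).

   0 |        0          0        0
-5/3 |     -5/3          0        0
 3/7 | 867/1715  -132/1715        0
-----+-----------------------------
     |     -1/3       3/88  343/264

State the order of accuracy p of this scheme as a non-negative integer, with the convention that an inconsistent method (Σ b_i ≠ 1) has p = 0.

3

b = (-1/3, 3/88, 343/264)
c = (0, -5/3, 3/7)
Ac = (0, 0, 44/343)
Σ b_i: (-1/3)·1 + 3/88·1 + 343/264·1 = 1 ✓
b·c: 3/88·(-5/3) + 343/264·3/7 = 1/2 ✓
b·c²: 3/88·25/9 + 343/264·9/49 = 1/3 ✓
b·Ac: 343/264·44/343 = 1/6 ✓; 3 stages ⇒ order 3.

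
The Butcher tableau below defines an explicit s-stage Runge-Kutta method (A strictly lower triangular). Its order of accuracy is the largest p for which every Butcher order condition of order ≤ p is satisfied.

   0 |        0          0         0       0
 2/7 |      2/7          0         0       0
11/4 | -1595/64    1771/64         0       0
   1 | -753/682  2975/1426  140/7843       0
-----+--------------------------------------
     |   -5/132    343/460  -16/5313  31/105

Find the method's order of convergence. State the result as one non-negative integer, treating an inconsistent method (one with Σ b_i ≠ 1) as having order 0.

b = (-5/132, 343/460, -16/5313, 31/105)
c = (0, 2/7, 11/4, 1)
Ac = (0, 0, 253/32, 20/31)
Σ b_i: (-5/132)·1 + 343/460·1 + (-16/5313)·1 + 31/105·1 = 1 ✓
b·c: 343/460·2/7 + (-16/5313)·11/4 + 31/105·1 = 1/2 ✓
b·c²: 343/460·4/49 + (-16/5313)·121/16 + 31/105·1 = 1/3 ✓
b·Ac: (-16/5313)·253/32 + 31/105·20/31 = 1/6 ✓
b·c³: 343/460·8/343 + (-16/5313)·1331/64 + 31/105·1 = 1/4 ✓
b·(c∘Ac): (-16/5313)·2783/128 + 31/105·20/31 = 1/8 ✓
b·Ac²: (-16/5313)·253/112 + 31/105·265/868 = 1/12 ✓
b·A²c: 31/105·35/248 = 1/24 ✓; 4 stages ⇒ order 4.

4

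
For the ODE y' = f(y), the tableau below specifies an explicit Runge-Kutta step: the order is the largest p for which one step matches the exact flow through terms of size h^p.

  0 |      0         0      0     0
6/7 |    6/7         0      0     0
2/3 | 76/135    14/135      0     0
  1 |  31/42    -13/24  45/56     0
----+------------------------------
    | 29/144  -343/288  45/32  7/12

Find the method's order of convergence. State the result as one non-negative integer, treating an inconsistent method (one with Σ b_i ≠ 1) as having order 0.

4

b = (29/144, -343/288, 45/32, 7/12)
c = (0, 6/7, 2/3, 1)
Ac = (0, 0, 4/45, 1/14)
Σ b_i: 29/144·1 + (-343/288)·1 + 45/32·1 + 7/12·1 = 1 ✓
b·c: (-343/288)·6/7 + 45/32·2/3 + 7/12·1 = 1/2 ✓
b·c²: (-343/288)·36/49 + 45/32·4/9 + 7/12·1 = 1/3 ✓
b·Ac: 45/32·4/45 + 7/12·1/14 = 1/6 ✓
b·c³: (-343/288)·216/343 + 45/32·8/27 + 7/12·1 = 1/4 ✓
b·(c∘Ac): 45/32·8/135 + 7/12·1/14 = 1/8 ✓
b·Ac²: 45/32·8/105 + 7/12·(-2/49) = 1/12 ✓
b·A²c: 7/12·1/14 = 1/24 ✓; 4 stages ⇒ order 4.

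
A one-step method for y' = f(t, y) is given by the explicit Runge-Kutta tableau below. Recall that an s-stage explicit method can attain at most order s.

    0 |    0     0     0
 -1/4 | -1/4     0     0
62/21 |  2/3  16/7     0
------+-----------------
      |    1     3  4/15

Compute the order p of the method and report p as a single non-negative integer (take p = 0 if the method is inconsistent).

b = (1, 3, 4/15)
c = (0, -1/4, 62/21)
Ac = (0, 0, -4/7)
Σ b_i: 1·1 + 3·1 + 4/15·1 = 64/15 ≠ 1 ⇒ order 0.

0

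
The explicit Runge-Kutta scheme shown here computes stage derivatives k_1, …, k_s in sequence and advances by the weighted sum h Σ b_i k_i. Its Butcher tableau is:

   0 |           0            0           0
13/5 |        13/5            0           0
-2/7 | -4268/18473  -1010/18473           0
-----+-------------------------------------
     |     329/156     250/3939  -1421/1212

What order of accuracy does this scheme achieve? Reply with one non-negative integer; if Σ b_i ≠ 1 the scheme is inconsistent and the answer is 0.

b = (329/156, 250/3939, -1421/1212)
c = (0, 13/5, -2/7)
Ac = (0, 0, -202/1421)
Σ b_i: 329/156·1 + 250/3939·1 + (-1421/1212)·1 = 1 ✓
b·c: 250/3939·13/5 + (-1421/1212)·(-2/7) = 1/2 ✓
b·c²: 250/3939·169/25 + (-1421/1212)·4/49 = 1/3 ✓
b·Ac: (-1421/1212)·(-202/1421) = 1/6 ✓; 3 stages ⇒ order 3.

3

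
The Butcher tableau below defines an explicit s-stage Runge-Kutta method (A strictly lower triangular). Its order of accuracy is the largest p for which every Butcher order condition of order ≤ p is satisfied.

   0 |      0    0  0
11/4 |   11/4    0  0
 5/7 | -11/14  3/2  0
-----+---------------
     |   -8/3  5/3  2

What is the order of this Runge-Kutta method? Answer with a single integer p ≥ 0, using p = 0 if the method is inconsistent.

b = (-8/3, 5/3, 2)
c = (0, 11/4, 5/7)
Ac = (0, 0, 33/8)
Σ b_i: (-8/3)·1 + 5/3·1 + 2·1 = 1 ✓
b·c: 5/3·11/4 + 2·5/7 = 505/84 ≠ 1/2 ⇒ order 1.

1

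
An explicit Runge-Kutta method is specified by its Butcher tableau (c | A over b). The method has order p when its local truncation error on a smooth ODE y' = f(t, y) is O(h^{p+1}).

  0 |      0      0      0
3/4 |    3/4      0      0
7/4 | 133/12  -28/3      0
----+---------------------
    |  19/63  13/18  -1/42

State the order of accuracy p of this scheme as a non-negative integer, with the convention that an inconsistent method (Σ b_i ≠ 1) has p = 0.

3

b = (19/63, 13/18, -1/42)
c = (0, 3/4, 7/4)
Ac = (0, 0, -7)
Σ b_i: 19/63·1 + 13/18·1 + (-1/42)·1 = 1 ✓
b·c: 13/18·3/4 + (-1/42)·7/4 = 1/2 ✓
b·c²: 13/18·9/16 + (-1/42)·49/16 = 1/3 ✓
b·Ac: (-1/42)·(-7) = 1/6 ✓; 3 stages ⇒ order 3.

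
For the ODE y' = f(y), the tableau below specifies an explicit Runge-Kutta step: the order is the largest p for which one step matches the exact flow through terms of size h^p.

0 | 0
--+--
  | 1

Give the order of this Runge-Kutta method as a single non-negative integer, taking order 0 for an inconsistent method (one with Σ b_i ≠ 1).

b = (1)
c = (0)
Σ b_i: 1·1 = 1 ✓; 1 stage ⇒ order 1.

1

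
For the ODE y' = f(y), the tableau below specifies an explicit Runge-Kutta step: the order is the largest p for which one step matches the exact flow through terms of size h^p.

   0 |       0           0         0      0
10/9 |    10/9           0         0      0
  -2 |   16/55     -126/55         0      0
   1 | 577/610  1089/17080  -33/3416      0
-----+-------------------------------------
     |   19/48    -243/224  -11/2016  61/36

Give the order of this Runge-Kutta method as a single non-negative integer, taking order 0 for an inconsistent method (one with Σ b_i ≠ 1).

4

b = (19/48, -243/224, -11/2016, 61/36)
c = (0, 10/9, -2, 1)
Ac = (0, 0, -28/11, 11/122)
Σ b_i: 19/48·1 + (-243/224)·1 + (-11/2016)·1 + 61/36·1 = 1 ✓
b·c: (-243/224)·10/9 + (-11/2016)·(-2) + 61/36·1 = 1/2 ✓
b·c²: (-243/224)·100/81 + (-11/2016)·4 + 61/36·1 = 1/3 ✓
b·Ac: (-11/2016)·(-28/11) + 61/36·11/122 = 1/6 ✓
b·c³: (-243/224)·1000/729 + (-11/2016)·(-8) + 61/36·1 = 1/4 ✓
b·(c∘Ac): (-11/2016)·56/11 + 61/36·11/122 = 1/8 ✓
b·Ac²: (-11/2016)·(-280/99) + 61/36·22/549 = 1/12 ✓
b·A²c: 61/36·3/122 = 1/24 ✓; 4 stages ⇒ order 4.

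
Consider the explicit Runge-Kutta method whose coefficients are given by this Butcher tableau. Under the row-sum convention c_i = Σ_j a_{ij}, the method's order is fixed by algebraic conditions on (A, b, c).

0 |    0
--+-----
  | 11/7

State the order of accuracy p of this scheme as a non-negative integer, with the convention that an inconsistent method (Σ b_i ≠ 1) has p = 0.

b = (11/7)
c = (0)
Σ b_i: 11/7·1 = 11/7 ≠ 1 ⇒ order 0.

0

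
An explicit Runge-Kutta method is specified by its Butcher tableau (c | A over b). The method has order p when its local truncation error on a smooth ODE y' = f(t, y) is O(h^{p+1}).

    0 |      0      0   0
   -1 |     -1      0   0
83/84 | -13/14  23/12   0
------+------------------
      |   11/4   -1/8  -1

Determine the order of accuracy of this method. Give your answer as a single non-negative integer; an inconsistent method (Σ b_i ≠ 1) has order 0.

0

b = (11/4, -1/8, -1)
c = (0, -1, 83/84)
Ac = (0, 0, -23/12)
Σ b_i: 11/4·1 + (-1/8)·1 + (-1)·1 = 13/8 ≠ 1 ⇒ order 0.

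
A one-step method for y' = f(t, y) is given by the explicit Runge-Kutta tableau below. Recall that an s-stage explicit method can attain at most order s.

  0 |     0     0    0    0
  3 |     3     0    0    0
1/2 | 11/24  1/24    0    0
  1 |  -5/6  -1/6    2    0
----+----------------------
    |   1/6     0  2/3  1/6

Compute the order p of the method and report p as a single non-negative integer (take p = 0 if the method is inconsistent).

b = (1/6, 0, 2/3, 1/6)
c = (0, 3, 1/2, 1)
Ac = (0, 0, 1/8, 1/2)
Σ b_i: 1/6·1 + 2/3·1 + 1/6·1 = 1 ✓
b·c: 2/3·1/2 + 1/6·1 = 1/2 ✓
b·c²: 2/3·1/4 + 1/6·1 = 1/3 ✓
b·Ac: 2/3·1/8 + 1/6·1/2 = 1/6 ✓
b·c³: 2/3·1/8 + 1/6·1 = 1/4 ✓
b·(c∘Ac): 2/3·1/16 + 1/6·1/2 = 1/8 ✓
b·Ac²: 2/3·3/8 + 1/6·(-1) = 1/12 ✓
b·A²c: 1/6·1/4 = 1/24 ✓; 4 stages ⇒ order 4.

4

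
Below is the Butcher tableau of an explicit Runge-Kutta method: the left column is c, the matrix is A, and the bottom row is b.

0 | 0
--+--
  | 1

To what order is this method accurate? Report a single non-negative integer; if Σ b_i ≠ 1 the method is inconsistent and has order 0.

1

b = (1)
c = (0)
Σ b_i: 1·1 = 1 ✓; 1 stage ⇒ order 1.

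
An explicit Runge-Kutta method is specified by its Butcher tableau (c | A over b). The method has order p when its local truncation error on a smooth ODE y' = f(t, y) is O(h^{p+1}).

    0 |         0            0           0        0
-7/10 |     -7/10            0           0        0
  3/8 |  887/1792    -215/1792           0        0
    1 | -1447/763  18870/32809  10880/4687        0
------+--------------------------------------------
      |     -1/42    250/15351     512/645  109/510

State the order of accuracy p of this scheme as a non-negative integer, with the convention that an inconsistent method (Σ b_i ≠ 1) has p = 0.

4

b = (-1/42, 250/15351, 512/645, 109/510)
c = (0, -7/10, 3/8, 1)
Ac = (0, 0, 43/512, 51/109)
Σ b_i: (-1/42)·1 + 250/15351·1 + 512/645·1 + 109/510·1 = 1 ✓
b·c: 250/15351·(-7/10) + 512/645·3/8 + 109/510·1 = 1/2 ✓
b·c²: 250/15351·49/100 + 512/645·9/64 + 109/510·1 = 1/3 ✓
b·Ac: 512/645·43/512 + 109/510·51/109 = 1/6 ✓
b·c³: 250/15351·(-343/1000) + 512/645·27/512 + 109/510·1 = 1/4 ✓
b·(c∘Ac): 512/645·129/4096 + 109/510·51/109 = 1/8 ✓
b·Ac²: 512/645·(-301/5120) + 109/510·663/1090 = 1/12 ✓
b·A²c: 109/510·85/436 = 1/24 ✓; 4 stages ⇒ order 4.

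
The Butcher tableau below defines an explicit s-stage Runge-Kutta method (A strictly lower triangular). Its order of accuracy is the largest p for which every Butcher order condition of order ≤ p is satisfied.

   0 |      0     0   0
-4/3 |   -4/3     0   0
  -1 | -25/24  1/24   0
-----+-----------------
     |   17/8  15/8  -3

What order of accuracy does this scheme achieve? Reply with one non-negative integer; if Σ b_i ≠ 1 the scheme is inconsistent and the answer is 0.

b = (17/8, 15/8, -3)
c = (0, -4/3, -1)
Ac = (0, 0, -1/18)
Σ b_i: 17/8·1 + 15/8·1 + (-3)·1 = 1 ✓
b·c: 15/8·(-4/3) + (-3)·(-1) = 1/2 ✓
b·c²: 15/8·16/9 + (-3)·1 = 1/3 ✓
b·Ac: (-3)·(-1/18) = 1/6 ✓; 3 stages ⇒ order 3.

3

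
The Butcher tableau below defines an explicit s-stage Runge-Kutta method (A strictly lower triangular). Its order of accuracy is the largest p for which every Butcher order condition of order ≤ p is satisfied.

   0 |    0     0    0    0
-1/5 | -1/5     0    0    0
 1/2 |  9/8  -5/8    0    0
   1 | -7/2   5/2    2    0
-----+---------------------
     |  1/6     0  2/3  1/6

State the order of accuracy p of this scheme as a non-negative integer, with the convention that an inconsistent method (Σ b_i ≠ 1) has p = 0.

b = (1/6, 0, 2/3, 1/6)
c = (0, -1/5, 1/2, 1)
Ac = (0, 0, 1/8, 1/2)
Σ b_i: 1/6·1 + 2/3·1 + 1/6·1 = 1 ✓
b·c: 2/3·1/2 + 1/6·1 = 1/2 ✓
b·c²: 2/3·1/4 + 1/6·1 = 1/3 ✓
b·Ac: 2/3·1/8 + 1/6·1/2 = 1/6 ✓
b·c³: 2/3·1/8 + 1/6·1 = 1/4 ✓
b·(c∘Ac): 2/3·1/16 + 1/6·1/2 = 1/8 ✓
b·Ac²: 2/3·(-1/40) + 1/6·3/5 = 1/12 ✓
b·A²c: 1/6·1/4 = 1/24 ✓; 4 stages ⇒ order 4.

4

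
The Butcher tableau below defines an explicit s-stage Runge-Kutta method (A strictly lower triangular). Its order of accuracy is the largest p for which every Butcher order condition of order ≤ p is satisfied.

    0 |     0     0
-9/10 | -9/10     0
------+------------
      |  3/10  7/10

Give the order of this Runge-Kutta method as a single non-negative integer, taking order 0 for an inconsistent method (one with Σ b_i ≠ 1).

b = (3/10, 7/10)
c = (0, -9/10)
Σ b_i: 3/10·1 + 7/10·1 = 1 ✓
b·c: 7/10·(-9/10) = -63/100 ≠ 1/2 ⇒ order 1.

1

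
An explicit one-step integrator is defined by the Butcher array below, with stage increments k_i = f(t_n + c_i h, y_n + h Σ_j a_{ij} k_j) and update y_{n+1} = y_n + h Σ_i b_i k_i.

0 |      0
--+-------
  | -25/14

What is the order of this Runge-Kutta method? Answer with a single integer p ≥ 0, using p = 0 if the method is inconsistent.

0

b = (-25/14)
c = (0)
Σ b_i: (-25/14)·1 = -25/14 ≠ 1 ⇒ order 0.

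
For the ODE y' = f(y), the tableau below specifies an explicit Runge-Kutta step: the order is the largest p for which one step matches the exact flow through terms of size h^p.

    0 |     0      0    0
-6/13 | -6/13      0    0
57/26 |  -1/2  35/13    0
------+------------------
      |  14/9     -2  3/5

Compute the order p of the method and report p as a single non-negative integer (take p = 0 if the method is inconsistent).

0

b = (14/9, -2, 3/5)
c = (0, -6/13, 57/26)
Ac = (0, 0, -210/169)
Σ b_i: 14/9·1 + (-2)·1 + 3/5·1 = 7/45 ≠ 1 ⇒ order 0.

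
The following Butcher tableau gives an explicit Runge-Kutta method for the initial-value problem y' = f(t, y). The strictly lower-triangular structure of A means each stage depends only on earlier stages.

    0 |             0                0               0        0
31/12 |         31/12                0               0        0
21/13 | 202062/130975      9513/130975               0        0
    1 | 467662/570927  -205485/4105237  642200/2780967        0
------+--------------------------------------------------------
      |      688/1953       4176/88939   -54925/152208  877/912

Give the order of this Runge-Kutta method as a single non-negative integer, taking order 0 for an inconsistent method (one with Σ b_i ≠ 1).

4

b = (688/1953, 4176/88939, -54925/152208, 877/912)
c = (0, 31/12, 21/13, 1)
Ac = (0, 0, 3171/16900, 855/3508)
Σ b_i: 688/1953·1 + 4176/88939·1 + (-54925/152208)·1 + 877/912·1 = 1 ✓
b·c: 4176/88939·31/12 + (-54925/152208)·21/13 + 877/912·1 = 1/2 ✓
b·c²: 4176/88939·961/144 + (-54925/152208)·441/169 + 877/912·1 = 1/3 ✓
b·Ac: (-54925/152208)·3171/16900 + 877/912·855/3508 = 1/6 ✓
b·c³: 4176/88939·29791/1728 + (-54925/152208)·9261/2197 + 877/912·1 = 1/4 ✓
b·(c∘Ac): (-54925/152208)·66591/219700 + 877/912·855/3508 = 1/8 ✓
b·Ac²: (-54925/152208)·32767/67600 + 877/912·11305/42096 = 1/12 ✓
b·A²c: 877/912·38/877 = 1/24 ✓; 4 stages ⇒ order 4.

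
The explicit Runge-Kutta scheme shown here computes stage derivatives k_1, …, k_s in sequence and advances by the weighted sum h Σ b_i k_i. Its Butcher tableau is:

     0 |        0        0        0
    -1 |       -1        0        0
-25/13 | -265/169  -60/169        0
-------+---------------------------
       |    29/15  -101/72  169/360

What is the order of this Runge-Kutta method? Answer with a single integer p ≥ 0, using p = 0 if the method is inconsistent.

3

b = (29/15, -101/72, 169/360)
c = (0, -1, -25/13)
Ac = (0, 0, 60/169)
Σ b_i: 29/15·1 + (-101/72)·1 + 169/360·1 = 1 ✓
b·c: (-101/72)·(-1) + 169/360·(-25/13) = 1/2 ✓
b·c²: (-101/72)·1 + 169/360·625/169 = 1/3 ✓
b·Ac: 169/360·60/169 = 1/6 ✓; 3 stages ⇒ order 3.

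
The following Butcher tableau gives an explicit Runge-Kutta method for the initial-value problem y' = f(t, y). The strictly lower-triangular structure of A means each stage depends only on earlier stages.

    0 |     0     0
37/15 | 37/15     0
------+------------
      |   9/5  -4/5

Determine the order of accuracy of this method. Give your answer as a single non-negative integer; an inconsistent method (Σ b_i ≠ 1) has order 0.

1

b = (9/5, -4/5)
c = (0, 37/15)
Σ b_i: 9/5·1 + (-4/5)·1 = 1 ✓
b·c: (-4/5)·37/15 = -148/75 ≠ 1/2 ⇒ order 1.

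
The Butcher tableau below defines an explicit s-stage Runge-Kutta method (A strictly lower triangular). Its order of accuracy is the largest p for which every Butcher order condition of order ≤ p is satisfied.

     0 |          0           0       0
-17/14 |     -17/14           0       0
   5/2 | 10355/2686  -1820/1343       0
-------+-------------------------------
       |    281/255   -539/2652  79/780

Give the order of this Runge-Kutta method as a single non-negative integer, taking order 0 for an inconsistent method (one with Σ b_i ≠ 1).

b = (281/255, -539/2652, 79/780)
c = (0, -17/14, 5/2)
Ac = (0, 0, 130/79)
Σ b_i: 281/255·1 + (-539/2652)·1 + 79/780·1 = 1 ✓
b·c: (-539/2652)·(-17/14) + 79/780·5/2 = 1/2 ✓
b·c²: (-539/2652)·289/196 + 79/780·25/4 = 1/3 ✓
b·Ac: 79/780·130/79 = 1/6 ✓; 3 stages ⇒ order 3.

3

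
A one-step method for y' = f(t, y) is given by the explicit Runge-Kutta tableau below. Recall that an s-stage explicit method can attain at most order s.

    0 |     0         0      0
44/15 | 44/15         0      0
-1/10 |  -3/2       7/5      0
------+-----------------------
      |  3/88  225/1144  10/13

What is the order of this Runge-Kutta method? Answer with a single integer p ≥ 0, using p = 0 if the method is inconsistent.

2

b = (3/88, 225/1144, 10/13)
c = (0, 44/15, -1/10)
Ac = (0, 0, 308/75)
Σ b_i: 3/88·1 + 225/1144·1 + 10/13·1 = 1 ✓
b·c: 225/1144·44/15 + 10/13·(-1/10) = 1/2 ✓
b·c²: 225/1144·1936/225 + 10/13·1/100 = 17/10 ≠ 1/3 ⇒ order 2.
b·Ac: 10/13·308/75 = 616/195 ≠ 1/6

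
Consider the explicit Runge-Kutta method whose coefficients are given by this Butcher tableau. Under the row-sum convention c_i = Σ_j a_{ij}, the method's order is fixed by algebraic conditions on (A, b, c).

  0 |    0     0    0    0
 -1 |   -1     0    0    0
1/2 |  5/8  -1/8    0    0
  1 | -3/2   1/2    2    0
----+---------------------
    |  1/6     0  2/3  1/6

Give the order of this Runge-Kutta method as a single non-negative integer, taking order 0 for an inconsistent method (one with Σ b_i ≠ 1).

b = (1/6, 0, 2/3, 1/6)
c = (0, -1, 1/2, 1)
Ac = (0, 0, 1/8, 1/2)
Σ b_i: 1/6·1 + 2/3·1 + 1/6·1 = 1 ✓
b·c: 2/3·1/2 + 1/6·1 = 1/2 ✓
b·c²: 2/3·1/4 + 1/6·1 = 1/3 ✓
b·Ac: 2/3·1/8 + 1/6·1/2 = 1/6 ✓
b·c³: 2/3·1/8 + 1/6·1 = 1/4 ✓
b·(c∘Ac): 2/3·1/16 + 1/6·1/2 = 1/8 ✓
b·Ac²: 2/3·(-1/8) + 1/6·1 = 1/12 ✓
b·A²c: 1/6·1/4 = 1/24 ✓; 4 stages ⇒ order 4.

4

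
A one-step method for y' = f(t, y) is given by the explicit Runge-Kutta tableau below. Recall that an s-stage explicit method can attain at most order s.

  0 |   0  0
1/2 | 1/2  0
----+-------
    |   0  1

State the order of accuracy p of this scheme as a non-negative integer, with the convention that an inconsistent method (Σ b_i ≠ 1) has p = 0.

2

b = (0, 1)
c = (0, 1/2)
Σ b_i: 1·1 = 1 ✓
b·c: 1·1/2 = 1/2 ✓; 2 stages ⇒ order 2.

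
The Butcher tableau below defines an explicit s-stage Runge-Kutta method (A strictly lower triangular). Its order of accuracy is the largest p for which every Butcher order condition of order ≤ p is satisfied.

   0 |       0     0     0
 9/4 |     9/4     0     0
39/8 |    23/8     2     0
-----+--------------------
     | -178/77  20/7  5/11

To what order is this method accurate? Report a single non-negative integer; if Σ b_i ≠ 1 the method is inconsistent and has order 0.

1

b = (-178/77, 20/7, 5/11)
c = (0, 9/4, 39/8)
Ac = (0, 0, 9/2)
Σ b_i: (-178/77)·1 + 20/7·1 + 5/11·1 = 1 ✓
b·c: 20/7·9/4 + 5/11·39/8 = 5325/616 ≠ 1/2 ⇒ order 1.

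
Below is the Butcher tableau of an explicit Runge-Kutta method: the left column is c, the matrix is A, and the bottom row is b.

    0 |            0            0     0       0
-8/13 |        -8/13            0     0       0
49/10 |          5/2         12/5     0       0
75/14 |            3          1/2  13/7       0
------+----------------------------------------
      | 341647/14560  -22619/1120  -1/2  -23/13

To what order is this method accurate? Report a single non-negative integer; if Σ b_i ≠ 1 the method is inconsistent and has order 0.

b = (341647/14560, -22619/1120, -1/2, -23/13)
c = (0, -8/13, 49/10, 75/14)
Ac = (0, 0, -96/65, 1143/130)
Σ b_i: 341647/14560·1 + (-22619/1120)·1 + (-1/2)·1 + (-23/13)·1 = 1 ✓
b·c: (-22619/1120)·(-8/13) + (-1/2)·49/10 + (-23/13)·75/14 = 1/2 ✓
b·c²: (-22619/1120)·64/169 + (-1/2)·2401/100 + (-23/13)·5625/196 = -116643071/1656200 ≠ 1/3 ⇒ order 2.
b·Ac: (-1/2)·(-96/65) + (-23/13)·1143/130 = -25041/1690 ≠ 1/6

2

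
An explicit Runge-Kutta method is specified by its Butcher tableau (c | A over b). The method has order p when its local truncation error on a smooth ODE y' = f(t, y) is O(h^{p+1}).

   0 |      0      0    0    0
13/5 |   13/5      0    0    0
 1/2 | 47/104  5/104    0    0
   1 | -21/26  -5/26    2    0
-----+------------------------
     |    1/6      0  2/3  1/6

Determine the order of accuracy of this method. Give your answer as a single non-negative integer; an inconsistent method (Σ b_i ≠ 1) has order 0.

4

b = (1/6, 0, 2/3, 1/6)
c = (0, 13/5, 1/2, 1)
Ac = (0, 0, 1/8, 1/2)
Σ b_i: 1/6·1 + 2/3·1 + 1/6·1 = 1 ✓
b·c: 2/3·1/2 + 1/6·1 = 1/2 ✓
b·c²: 2/3·1/4 + 1/6·1 = 1/3 ✓
b·Ac: 2/3·1/8 + 1/6·1/2 = 1/6 ✓
b·c³: 2/3·1/8 + 1/6·1 = 1/4 ✓
b·(c∘Ac): 2/3·1/16 + 1/6·1/2 = 1/8 ✓
b·Ac²: 2/3·13/40 + 1/6·(-4/5) = 1/12 ✓
b·A²c: 1/6·1/4 = 1/24 ✓; 4 stages ⇒ order 4.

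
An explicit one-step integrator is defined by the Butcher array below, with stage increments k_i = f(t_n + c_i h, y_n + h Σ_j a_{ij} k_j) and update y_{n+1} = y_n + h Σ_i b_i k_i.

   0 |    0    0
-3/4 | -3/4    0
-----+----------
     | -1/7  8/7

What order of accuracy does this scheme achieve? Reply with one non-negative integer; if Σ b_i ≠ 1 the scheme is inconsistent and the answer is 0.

1

b = (-1/7, 8/7)
c = (0, -3/4)
Σ b_i: (-1/7)·1 + 8/7·1 = 1 ✓
b·c: 8/7·(-3/4) = -6/7 ≠ 1/2 ⇒ order 1.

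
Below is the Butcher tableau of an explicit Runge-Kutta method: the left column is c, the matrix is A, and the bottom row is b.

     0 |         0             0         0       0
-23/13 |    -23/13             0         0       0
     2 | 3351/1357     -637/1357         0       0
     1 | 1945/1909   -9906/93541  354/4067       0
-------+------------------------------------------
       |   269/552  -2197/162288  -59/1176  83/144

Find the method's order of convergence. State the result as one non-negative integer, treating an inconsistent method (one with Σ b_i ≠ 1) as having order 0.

b = (269/552, -2197/162288, -59/1176, 83/144)
c = (0, -23/13, 2, 1)
Ac = (0, 0, 49/59, 30/83)
Σ b_i: 269/552·1 + (-2197/162288)·1 + (-59/1176)·1 + 83/144·1 = 1 ✓
b·c: (-2197/162288)·(-23/13) + (-59/1176)·2 + 83/144·1 = 1/2 ✓
b·c²: (-2197/162288)·529/169 + (-59/1176)·4 + 83/144·1 = 1/3 ✓
b·Ac: (-59/1176)·49/59 + 83/144·30/83 = 1/6 ✓
b·c³: (-2197/162288)·(-12167/2197) + (-59/1176)·8 + 83/144·1 = 1/4 ✓
b·(c∘Ac): (-59/1176)·98/59 + 83/144·30/83 = 1/8 ✓
b·Ac²: (-59/1176)·(-1127/767) + 83/144·18/1079 = 1/12 ✓
b·A²c: 83/144·6/83 = 1/24 ✓; 4 stages ⇒ order 4.

4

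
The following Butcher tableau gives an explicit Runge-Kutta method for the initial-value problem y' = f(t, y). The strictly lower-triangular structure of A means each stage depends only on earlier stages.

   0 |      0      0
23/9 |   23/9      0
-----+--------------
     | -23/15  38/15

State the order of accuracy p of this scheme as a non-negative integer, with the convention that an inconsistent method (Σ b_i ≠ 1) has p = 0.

1

b = (-23/15, 38/15)
c = (0, 23/9)
Σ b_i: (-23/15)·1 + 38/15·1 = 1 ✓
b·c: 38/15·23/9 = 874/135 ≠ 1/2 ⇒ order 1.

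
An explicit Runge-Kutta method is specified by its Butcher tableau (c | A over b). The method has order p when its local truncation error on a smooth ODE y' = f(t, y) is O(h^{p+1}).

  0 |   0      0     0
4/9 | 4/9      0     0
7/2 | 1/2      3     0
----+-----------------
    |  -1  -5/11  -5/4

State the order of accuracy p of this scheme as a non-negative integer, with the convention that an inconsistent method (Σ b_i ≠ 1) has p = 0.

b = (-1, -5/11, -5/4)
c = (0, 4/9, 7/2)
Ac = (0, 0, 4/3)
Σ b_i: (-1)·1 + (-5/11)·1 + (-5/4)·1 = -119/44 ≠ 1 ⇒ order 0.

0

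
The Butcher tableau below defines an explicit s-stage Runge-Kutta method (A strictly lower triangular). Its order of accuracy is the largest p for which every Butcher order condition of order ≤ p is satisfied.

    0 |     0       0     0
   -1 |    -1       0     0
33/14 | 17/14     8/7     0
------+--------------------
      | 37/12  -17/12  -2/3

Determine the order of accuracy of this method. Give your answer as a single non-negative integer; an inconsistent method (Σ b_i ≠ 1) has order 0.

1

b = (37/12, -17/12, -2/3)
c = (0, -1, 33/14)
Ac = (0, 0, -8/7)
Σ b_i: 37/12·1 + (-17/12)·1 + (-2/3)·1 = 1 ✓
b·c: (-17/12)·(-1) + (-2/3)·33/14 = -13/84 ≠ 1/2 ⇒ order 1.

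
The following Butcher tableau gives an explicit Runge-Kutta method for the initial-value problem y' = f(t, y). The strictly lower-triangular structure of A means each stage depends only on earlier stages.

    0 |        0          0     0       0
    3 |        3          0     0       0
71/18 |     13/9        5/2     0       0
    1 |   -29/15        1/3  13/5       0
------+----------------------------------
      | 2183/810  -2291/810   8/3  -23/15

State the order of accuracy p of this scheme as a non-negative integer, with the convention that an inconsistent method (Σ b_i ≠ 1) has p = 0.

2

b = (2183/810, -2291/810, 8/3, -23/15)
c = (0, 3, 71/18, 1)
Ac = (0, 0, 15/2, 1013/90)
Σ b_i: 2183/810·1 + (-2291/810)·1 + 8/3·1 + (-23/15)·1 = 1 ✓
b·c: (-2291/810)·3 + 8/3·71/18 + (-23/15)·1 = 1/2 ✓
b·c²: (-2291/810)·9 + 8/3·5041/324 + (-23/15)·1 = 35237/2430 ≠ 1/3 ⇒ order 2.
b·Ac: 8/3·15/2 + (-23/15)·1013/90 = 3701/1350 ≠ 1/6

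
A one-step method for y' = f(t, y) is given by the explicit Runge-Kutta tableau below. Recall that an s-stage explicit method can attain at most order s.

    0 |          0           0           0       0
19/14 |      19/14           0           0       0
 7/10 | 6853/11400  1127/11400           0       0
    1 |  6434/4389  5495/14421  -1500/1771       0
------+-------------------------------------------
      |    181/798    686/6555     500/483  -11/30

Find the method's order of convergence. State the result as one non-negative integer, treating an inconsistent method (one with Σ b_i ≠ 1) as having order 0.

b = (181/798, 686/6555, 500/483, -11/30)
c = (0, 19/14, 7/10, 1)
Ac = (0, 0, 161/1200, -5/66)
Σ b_i: 181/798·1 + 686/6555·1 + 500/483·1 + (-11/30)·1 = 1 ✓
b·c: 686/6555·19/14 + 500/483·7/10 + (-11/30)·1 = 1/2 ✓
b·c²: 686/6555·361/196 + 500/483·49/100 + (-11/30)·1 = 1/3 ✓
b·Ac: 500/483·161/1200 + (-11/30)·(-5/66) = 1/6 ✓
b·c³: 686/6555·6859/2744 + 500/483·343/1000 + (-11/30)·1 = 1/4 ✓
b·(c∘Ac): 500/483·1127/12000 + (-11/30)·(-5/66) = 1/8 ✓
b·Ac²: 500/483·437/2400 + (-11/30)·265/924 = 1/12 ✓
b·A²c: (-11/30)·(-5/44) = 1/24 ✓; 4 stages ⇒ order 4.

4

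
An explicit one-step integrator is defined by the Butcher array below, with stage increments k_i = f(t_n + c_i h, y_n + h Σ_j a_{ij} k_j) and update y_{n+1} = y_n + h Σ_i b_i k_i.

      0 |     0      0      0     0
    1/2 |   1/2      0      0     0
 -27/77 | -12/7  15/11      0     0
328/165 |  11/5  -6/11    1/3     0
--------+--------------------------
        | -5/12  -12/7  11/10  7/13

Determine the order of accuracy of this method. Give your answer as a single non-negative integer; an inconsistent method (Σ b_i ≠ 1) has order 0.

b = (-5/12, -12/7, 11/10, 7/13)
c = (0, 1/2, -27/77, 328/165)
Ac = (0, 0, 15/22, -30/77)
Σ b_i: (-5/12)·1 + (-12/7)·1 + 11/10·1 + 7/13·1 = -2689/5460 ≠ 1 ⇒ order 0.

0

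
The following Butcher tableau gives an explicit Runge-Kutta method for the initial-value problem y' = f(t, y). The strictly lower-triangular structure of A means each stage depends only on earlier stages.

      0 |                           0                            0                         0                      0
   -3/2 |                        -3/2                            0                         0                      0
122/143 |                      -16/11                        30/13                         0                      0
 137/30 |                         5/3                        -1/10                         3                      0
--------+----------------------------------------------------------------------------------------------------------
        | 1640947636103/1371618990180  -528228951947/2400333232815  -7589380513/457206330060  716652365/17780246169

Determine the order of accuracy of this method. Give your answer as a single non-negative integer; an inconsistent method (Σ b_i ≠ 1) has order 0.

b = (1640947636103/1371618990180, -528228951947/2400333232815, -7589380513/457206330060, 716652365/17780246169)
c = (0, -3/2, 122/143, 137/30)
Ac = (0, 0, -45/13, 7749/2860)
Σ b_i: 1640947636103/1371618990180·1 + (-528228951947/2400333232815)·1 + (-7589380513/457206330060)·1 + 716652365/17780246169·1 = 1 ✓
b·c: (-528228951947/2400333232815)·(-3/2) + (-7589380513/457206330060)·122/143 + 716652365/17780246169·137/30 = 1/2 ✓
b·c²: (-528228951947/2400333232815)·9/4 + (-7589380513/457206330060)·14884/20449 + 716652365/17780246169·18769/900 = 1/3 ✓
b·Ac: (-7589380513/457206330060)·(-45/13) + 716652365/17780246169·7749/2860 = 1/6 ✓
b·c³: (-528228951947/2400333232815)·(-27/8) + (-7589380513/457206330060)·1815848/2924207 + 716652365/17780246169·2571353/27000 = 344829936958931/75439044459900 ≠ 1/4 ⇒ order 3.
b·(c∘Ac): (-7589380513/457206330060)·(-5490/1859) + 716652365/17780246169·353871/28600 = 55650486523/101601406680 ≠ 1/8
b·Ac²: (-7589380513/457206330060)·135/26 + 716652365/17780246169·1602039/817960 = -24567597729/3390100269556 ≠ 1/12
b·A²c: 716652365/17780246169·(-135/13) = -2480719725/5926748723 ≠ 1/24

3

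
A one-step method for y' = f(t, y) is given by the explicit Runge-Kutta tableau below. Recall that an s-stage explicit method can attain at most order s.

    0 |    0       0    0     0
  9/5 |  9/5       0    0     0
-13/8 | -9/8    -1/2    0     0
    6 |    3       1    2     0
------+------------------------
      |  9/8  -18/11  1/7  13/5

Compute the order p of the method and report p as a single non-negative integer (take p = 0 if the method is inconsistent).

0

b = (9/8, -18/11, 1/7, 13/5)
c = (0, 9/5, -13/8, 6)
Ac = (0, 0, -9/10, -29/20)
Σ b_i: 9/8·1 + (-18/11)·1 + 1/7·1 + 13/5·1 = 6873/3080 ≠ 1 ⇒ order 0.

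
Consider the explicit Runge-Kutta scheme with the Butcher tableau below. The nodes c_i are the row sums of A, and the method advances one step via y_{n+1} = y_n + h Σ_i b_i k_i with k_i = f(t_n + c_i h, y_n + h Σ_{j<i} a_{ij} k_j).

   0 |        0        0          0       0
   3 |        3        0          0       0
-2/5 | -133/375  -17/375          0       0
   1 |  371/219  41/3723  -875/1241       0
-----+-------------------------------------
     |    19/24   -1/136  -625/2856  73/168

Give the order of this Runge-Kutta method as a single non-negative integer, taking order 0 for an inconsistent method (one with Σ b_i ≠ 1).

4

b = (19/24, -1/136, -625/2856, 73/168)
c = (0, 3, -2/5, 1)
Ac = (0, 0, -17/125, 23/73)
Σ b_i: 19/24·1 + (-1/136)·1 + (-625/2856)·1 + 73/168·1 = 1 ✓
b·c: (-1/136)·3 + (-625/2856)·(-2/5) + 73/168·1 = 1/2 ✓
b·c²: (-1/136)·9 + (-625/2856)·4/25 + 73/168·1 = 1/3 ✓
b·Ac: (-625/2856)·(-17/125) + 73/168·23/73 = 1/6 ✓
b·c³: (-1/136)·27 + (-625/2856)·(-8/125) + 73/168·1 = 1/4 ✓
b·(c∘Ac): (-625/2856)·34/625 + 73/168·23/73 = 1/8 ✓
b·Ac²: (-625/2856)·(-51/125) + 73/168·(-1/73) = 1/12 ✓
b·A²c: 73/168·7/73 = 1/24 ✓; 4 stages ⇒ order 4.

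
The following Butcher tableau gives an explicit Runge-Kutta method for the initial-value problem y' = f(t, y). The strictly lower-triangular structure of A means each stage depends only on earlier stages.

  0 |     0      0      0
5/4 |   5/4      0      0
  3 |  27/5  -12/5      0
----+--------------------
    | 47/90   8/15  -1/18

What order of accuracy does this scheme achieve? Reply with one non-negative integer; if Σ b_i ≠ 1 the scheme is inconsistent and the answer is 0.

b = (47/90, 8/15, -1/18)
c = (0, 5/4, 3)
Ac = (0, 0, -3)
Σ b_i: 47/90·1 + 8/15·1 + (-1/18)·1 = 1 ✓
b·c: 8/15·5/4 + (-1/18)·3 = 1/2 ✓
b·c²: 8/15·25/16 + (-1/18)·9 = 1/3 ✓
b·Ac: (-1/18)·(-3) = 1/6 ✓; 3 stages ⇒ order 3.

3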